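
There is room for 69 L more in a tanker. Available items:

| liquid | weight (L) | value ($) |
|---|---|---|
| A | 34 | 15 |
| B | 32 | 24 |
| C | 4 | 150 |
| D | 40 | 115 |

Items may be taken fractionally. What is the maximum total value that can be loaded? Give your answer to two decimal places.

283.75

Greedy by value/weight ratio, highest first.
Order: C (150/4=37.50) > D (115/40=2.88) > B (24/32=0.75) > A (15/34=0.44)
Fill: take C (4 @ 150) → take D (40 @ 115) → take 25/32 of B → 18.75; 69/69 used.
Total value = 283.75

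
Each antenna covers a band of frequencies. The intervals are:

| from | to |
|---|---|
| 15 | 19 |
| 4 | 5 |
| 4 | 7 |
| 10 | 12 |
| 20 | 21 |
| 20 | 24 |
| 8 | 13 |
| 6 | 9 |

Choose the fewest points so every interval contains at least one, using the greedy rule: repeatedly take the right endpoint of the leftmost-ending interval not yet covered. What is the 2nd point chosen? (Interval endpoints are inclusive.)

9

Sort by right endpoint; whenever an interval is uncovered, place a point at its right end.
Sorted: [4,5] [4,7] [6,9] [10,12] [8,13] [15,19] [20,21] [20,24]
{[4,5],[4,7]} hit by 5; {[6,9]} hit by 9; {[10,12],[8,13]} hit by 12; {[15,19]} hit by 19; {[20,21],[20,24]} hit by 21.
Points: 5, 9, 12, 19, 21 (5 total).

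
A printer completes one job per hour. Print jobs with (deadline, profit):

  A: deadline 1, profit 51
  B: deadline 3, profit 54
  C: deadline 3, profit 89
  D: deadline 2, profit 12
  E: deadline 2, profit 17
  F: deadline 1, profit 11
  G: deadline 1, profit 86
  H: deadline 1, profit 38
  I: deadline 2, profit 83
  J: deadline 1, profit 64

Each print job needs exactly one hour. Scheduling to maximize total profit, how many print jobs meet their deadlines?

Profit order: C=89 G=86 I=83 J=64 B=54 A=51 H=38 E=17 D=12 F=11
Assign: C→slot 3, G→slot 1, I→slot 2, J skipped, B skipped, A skipped, H skipped, E skipped, D skipped, F skipped.
Slots: [1:G] [2:I] [3:C]
3 of 10 scheduled.

3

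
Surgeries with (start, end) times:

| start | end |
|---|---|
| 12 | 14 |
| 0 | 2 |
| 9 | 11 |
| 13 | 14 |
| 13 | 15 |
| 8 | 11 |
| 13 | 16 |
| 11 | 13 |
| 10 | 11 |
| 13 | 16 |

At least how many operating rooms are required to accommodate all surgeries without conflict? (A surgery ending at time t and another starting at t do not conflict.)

5

Events (time:±→running): 0:+→1 2:-→0 8:+→1 9:+→2 10:+→3 11:-→2 11:-→1 11:-→0 11:+→1 12:+→2 13:-→1 13:+→2 13:+→3 13:+→4 13:+→5 … peak 5.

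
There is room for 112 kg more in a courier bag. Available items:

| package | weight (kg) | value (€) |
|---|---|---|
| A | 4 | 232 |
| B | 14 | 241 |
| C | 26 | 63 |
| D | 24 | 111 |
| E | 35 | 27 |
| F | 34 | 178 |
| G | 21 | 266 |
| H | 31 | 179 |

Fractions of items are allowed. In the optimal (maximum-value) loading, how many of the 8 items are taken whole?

5

Sort by value per unit weight and fill in that order.
Order: A (232/4=58.00) > B (241/14=17.21) > G (266/21=12.67) > H (179/31=5.77) > F (178/34=5.24) > D (111/24=4.62) > C (63/26=2.42) > E (27/35=0.77)
Fill: take A (4 @ 232) → take B (14 @ 241) → take G (21 @ 266) → take H (31 @ 179) → take F (34 @ 178) → take 8/24 of D → 37.00; 112/112 used.
5 item(s) taken whole; one partial (take 8/24 of D).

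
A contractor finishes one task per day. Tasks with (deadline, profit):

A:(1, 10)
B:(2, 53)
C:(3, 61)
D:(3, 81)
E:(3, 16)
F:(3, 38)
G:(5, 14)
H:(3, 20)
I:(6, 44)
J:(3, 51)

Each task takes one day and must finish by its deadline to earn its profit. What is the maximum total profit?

Profit order: D=81 C=61 B=53 J=51 I=44 F=38 H=20 E=16 G=14 A=10
Assign: D→slot 3, C→slot 2, B→slot 1, J skipped, I→slot 6, F skipped, H skipped, E skipped, G→slot 5, A skipped.
Slots: [1:B] [2:C] [3:D] [5:G] [6:I]
Profit = 53 + 61 + 81 + 14 + 44 = 253

253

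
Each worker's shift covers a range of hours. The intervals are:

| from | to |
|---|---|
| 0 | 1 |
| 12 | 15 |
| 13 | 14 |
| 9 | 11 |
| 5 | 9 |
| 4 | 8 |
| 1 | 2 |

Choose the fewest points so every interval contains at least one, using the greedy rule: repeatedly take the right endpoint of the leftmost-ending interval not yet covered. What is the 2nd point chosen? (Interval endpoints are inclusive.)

8

Process intervals by earliest right end; each time one isn't hit yet, stab at its right endpoint.
Sorted: [0,1] [1,2] [4,8] [5,9] [9,11] [13,14] [12,15]
{[0,1],[1,2]} hit by 1; {[4,8],[5,9]} hit by 8; {[9,11]} hit by 11; {[13,14],[12,15]} hit by 14.
Points: 1, 8, 11, 14 (4 total).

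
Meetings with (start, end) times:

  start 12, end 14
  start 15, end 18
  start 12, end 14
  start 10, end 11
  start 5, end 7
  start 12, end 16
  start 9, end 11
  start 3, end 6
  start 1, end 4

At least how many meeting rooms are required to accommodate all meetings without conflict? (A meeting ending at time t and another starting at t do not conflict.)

3

Count concurrent intervals with a sweep; the peak is the room count.
Events (time:±→running): 1:+→1 3:+→2 4:-→1 5:+→2 6:-→1 7:-→0 9:+→1 10:+→2 11:-→1 11:-→0 12:+→1 12:+→2 12:+→3 … peak 3.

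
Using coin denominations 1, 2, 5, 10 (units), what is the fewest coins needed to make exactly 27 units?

4

Greedy: take as many of the largest coin as possible, then repeat with the remainder.
27 = 2×10 + 1×5 + 1×2
Total coins = 2 + 1 + 1 = 4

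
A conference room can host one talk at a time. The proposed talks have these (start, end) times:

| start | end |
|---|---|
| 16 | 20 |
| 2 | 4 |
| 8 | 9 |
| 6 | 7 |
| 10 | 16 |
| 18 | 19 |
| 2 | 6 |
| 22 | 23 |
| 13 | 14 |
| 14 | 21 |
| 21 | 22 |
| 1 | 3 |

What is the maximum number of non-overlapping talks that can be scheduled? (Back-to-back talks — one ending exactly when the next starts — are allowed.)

Greedy by earliest finish: after sorting by end time, pick each interval compatible with the last pick.
By end time: (1,3), (2,4), (2,6), (6,7), (8,9), (13,14), (10,16), (18,19), (16,20), (14,21), (21,22), (22,23).
Pick (1,3); next start ≥ 3 → (6,7); next start ≥ 7 → (8,9); next start ≥ 9 → (13,14); next start ≥ 14 → (18,19); next start ≥ 19 → (21,22); next start ≥ 22 → (22,23).
Selected 7 talks.

7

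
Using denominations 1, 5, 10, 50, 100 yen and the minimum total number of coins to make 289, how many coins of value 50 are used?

1

Use the largest denomination that fits, subtract, and repeat.
289 = 2×100 + 1×50 + 3×10 + 1×5 + 4×1
Count of 50: 1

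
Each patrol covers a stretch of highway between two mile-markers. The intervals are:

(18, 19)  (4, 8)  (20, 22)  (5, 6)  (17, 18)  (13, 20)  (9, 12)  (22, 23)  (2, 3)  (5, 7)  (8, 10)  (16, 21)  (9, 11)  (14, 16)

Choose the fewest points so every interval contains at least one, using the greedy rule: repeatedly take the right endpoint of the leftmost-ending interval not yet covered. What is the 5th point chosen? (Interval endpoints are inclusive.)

Sorted: [2,3] [5,6] [5,7] [4,8] [8,10] [9,11] [9,12] [14,16] [17,18] [18,19] [13,20] [16,21] [20,22] [22,23]
{[2,3]} hit by 3; {[5,6],[5,7],[4,8]} hit by 6; {[8,10],[9,11],[9,12]} hit by 10; {[14,16]} hit by 16; {[17,18],[18,19],[13,20],[16,21]} hit by 18; {[20,22],[22,23]} hit by 22.
Points: 3, 6, 10, 16, 18, 22 (6 total).

18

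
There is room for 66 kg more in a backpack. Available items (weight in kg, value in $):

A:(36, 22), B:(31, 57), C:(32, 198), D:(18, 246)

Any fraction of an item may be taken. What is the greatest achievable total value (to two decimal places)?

Ratios (sorted): D 13.67, C 6.19, B 1.84, A 0.61
take D (18 @ 246); take C (32 @ 198); take 16/31 of B → 29.42. Capacity used 66/66.
Total value = 473.42

473.42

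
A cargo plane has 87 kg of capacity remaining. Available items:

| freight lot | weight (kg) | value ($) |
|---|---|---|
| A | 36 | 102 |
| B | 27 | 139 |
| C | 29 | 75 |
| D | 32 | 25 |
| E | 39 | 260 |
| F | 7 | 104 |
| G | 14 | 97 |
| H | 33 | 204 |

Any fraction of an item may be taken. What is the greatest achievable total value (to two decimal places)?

Order: F (104/7=14.86) > G (97/14=6.93) > E (260/39=6.67) > H (204/33=6.18) > B (139/27=5.15) > A (102/36=2.83) > C (75/29=2.59) > D (25/32=0.78)
Fill: take F (7 @ 104) → take G (14 @ 97) → take E (39 @ 260) → take 27/33 of H → 166.91; 87/87 used.
Total value = 627.91

627.91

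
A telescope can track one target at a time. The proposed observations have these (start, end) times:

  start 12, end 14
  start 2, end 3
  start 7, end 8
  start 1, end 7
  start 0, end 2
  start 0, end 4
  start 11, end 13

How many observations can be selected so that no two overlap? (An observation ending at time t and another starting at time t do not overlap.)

4

Order by finish time; keep every interval that doesn't clash with the previous kept one.
Sorted by end: (0,2)  (2,3)  (0,4)  (1,7)  (7,8)  (11,13)  (12,14)
take (0,2); take (2,3); skip (0,4); skip (1,7); take (7,8); take (11,13).
Selected 4 observations.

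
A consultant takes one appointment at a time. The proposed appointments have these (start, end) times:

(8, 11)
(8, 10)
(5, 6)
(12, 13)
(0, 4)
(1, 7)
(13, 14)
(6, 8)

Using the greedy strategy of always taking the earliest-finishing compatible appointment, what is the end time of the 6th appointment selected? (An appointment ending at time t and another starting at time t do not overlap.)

Order by finish time; keep every interval that doesn't clash with the previous kept one.
By end time: (0,4), (5,6), (1,7), (6,8), (8,10), (8,11), (12,13), (13,14).
Pick (0,4); next start ≥ 4 → (5,6); next start ≥ 6 → (6,8); next start ≥ 8 → (8,10); next start ≥ 10 → (12,13); next start ≥ 13 → (13,14).
Selected: (0,4) (5,6) (6,8) (8,10) (12,13) (13,14)

14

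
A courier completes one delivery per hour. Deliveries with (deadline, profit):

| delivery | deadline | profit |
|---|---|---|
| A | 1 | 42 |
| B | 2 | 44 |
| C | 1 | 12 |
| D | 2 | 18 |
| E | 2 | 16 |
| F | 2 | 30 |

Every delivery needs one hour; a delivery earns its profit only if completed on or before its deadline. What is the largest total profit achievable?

Sort by profit descending; place each in the latest free slot ≤ its deadline.
By profit: B(d2,44), A(d1,42), F(d2,30), D(d2,18), E(d2,16), C(d1,12)
B→slot 2; A→slot 1; F skipped; D skipped; E skipped; C skipped.
Profit = 42 + 44 = 86

86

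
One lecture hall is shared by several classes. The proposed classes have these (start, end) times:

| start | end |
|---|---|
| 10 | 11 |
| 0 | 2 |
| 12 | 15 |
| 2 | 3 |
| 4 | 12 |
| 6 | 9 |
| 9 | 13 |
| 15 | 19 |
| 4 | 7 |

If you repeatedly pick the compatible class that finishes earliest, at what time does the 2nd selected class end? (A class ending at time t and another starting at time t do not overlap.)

Sort by end time and greedily take each interval whose start is ≥ the last chosen end.
Sorted by end: (0,2)  (2,3)  (4,7)  (6,9)  (10,11)  (4,12)  (9,13)  (12,15)  (15,19)
take (0,2); take (2,3); take (4,7); take (10,11); skip (4,12); skip (9,13); take (12,15); take (15,19).
Selected: (0,2) (2,3) (4,7) (10,11) (12,15) (15,19)

3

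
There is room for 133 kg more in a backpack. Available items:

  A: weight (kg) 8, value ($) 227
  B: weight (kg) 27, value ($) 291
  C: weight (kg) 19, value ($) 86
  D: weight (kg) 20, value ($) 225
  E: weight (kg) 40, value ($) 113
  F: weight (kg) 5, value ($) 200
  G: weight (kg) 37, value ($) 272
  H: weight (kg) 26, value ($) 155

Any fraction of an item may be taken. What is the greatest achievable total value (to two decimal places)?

Sort by value per unit weight and fill in that order.
Order: F (200/5=40.00) > A (227/8=28.38) > D (225/20=11.25) > B (291/27=10.78) > G (272/37=7.35) > H (155/26=5.96) > C (86/19=4.53) > E (113/40=2.83)
Fill: take F (5 @ 200) → take A (8 @ 227) → take D (20 @ 225) → take B (27 @ 291) → take G (37 @ 272) → take H (26 @ 155) → take 10/19 of C → 45.26; 133/133 used.
Total value = 1415.26

1415.26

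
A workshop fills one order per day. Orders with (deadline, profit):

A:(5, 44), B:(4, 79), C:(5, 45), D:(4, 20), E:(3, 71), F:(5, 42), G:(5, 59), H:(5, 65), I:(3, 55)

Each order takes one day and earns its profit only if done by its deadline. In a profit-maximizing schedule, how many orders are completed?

5

Take jobs in profit order; each goes to the latest open slot no later than its deadline.
By profit: B(d4,79), E(d3,71), H(d5,65), G(d5,59), I(d3,55), C(d5,45), A(d5,44), F(d5,42), D(d4,20)
B→slot 4; E→slot 3; H→slot 5; G→slot 2; I→slot 1; C skipped; A skipped; F skipped; D skipped.
5 of 9 scheduled.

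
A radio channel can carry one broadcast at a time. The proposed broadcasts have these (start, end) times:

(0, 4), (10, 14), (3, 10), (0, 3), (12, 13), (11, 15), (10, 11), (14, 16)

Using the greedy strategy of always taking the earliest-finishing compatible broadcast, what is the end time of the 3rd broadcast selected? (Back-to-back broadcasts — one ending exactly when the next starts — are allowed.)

11

Greedy by earliest finish: after sorting by end time, pick each interval compatible with the last pick.
By end time: (0,3), (0,4), (3,10), (10,11), (12,13), (10,14), (11,15), (14,16).
Pick (0,3); next start ≥ 3 → (3,10); next start ≥ 10 → (10,11); next start ≥ 11 → (12,13); next start ≥ 13 → (14,16).
Selected: (0,3) (3,10) (10,11) (12,13) (14,16)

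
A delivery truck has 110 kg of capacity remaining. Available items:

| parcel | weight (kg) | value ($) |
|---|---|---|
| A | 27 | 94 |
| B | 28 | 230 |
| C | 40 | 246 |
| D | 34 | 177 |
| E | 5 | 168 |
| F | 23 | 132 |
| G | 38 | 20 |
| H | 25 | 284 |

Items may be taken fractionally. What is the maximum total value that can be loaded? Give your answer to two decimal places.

Sort by value per unit weight and fill in that order.
Order: E (168/5=33.60) > H (284/25=11.36) > B (230/28=8.21) > C (246/40=6.15) > F (132/23=5.74) > D (177/34=5.21) > A (94/27=3.48) > G (20/38=0.53)
Fill: take E (5 @ 168) → take H (25 @ 284) → take B (28 @ 230) → take C (40 @ 246) → take 12/23 of F → 68.87; 110/110 used.
Total value = 996.87

996.87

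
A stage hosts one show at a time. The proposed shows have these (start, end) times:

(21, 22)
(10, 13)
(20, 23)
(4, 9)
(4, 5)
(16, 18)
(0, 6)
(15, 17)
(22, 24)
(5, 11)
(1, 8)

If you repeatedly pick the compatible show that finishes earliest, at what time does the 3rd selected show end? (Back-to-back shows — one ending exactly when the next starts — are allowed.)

Sort by end time and greedily take each interval whose start is ≥ the last chosen end.
By end time: (4,5), (0,6), (1,8), (4,9), (5,11), (10,13), (15,17), (16,18), (21,22), (20,23), (22,24).
Pick (4,5); next start ≥ 5 → (5,11); next start ≥ 11 → (15,17); next start ≥ 17 → (21,22); next start ≥ 22 → (22,24).
Selected: (4,5) (5,11) (15,17) (21,22) (22,24)

17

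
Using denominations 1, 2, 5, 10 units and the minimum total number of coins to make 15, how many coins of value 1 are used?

0

15 = 1×10 + 1×5
Count of 1: 0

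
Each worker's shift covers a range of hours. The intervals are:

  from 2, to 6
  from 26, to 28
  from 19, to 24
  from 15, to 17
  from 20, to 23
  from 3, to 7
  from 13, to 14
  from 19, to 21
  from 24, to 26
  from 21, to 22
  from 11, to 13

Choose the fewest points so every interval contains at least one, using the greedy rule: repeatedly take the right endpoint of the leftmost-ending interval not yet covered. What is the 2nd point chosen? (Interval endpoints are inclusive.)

By right end: [2,6]  [3,7]  [11,13]  [13,14]  [15,17]  [19,21]  [21,22]  [20,23]  [19,24]  [24,26]  [26,28]
[2,6] uncovered → point at 6; [11,13] uncovered → point at 13; [15,17] uncovered → point at 17; [19,21] uncovered → point at 21; [24,26] uncovered → point at 26.
Points: 6, 13, 17, 21, 26 (5 total).

13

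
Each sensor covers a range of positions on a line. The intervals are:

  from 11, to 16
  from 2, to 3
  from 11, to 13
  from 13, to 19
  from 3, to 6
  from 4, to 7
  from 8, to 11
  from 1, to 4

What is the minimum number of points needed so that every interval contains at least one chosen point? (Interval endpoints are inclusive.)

Process intervals by earliest right end; each time one isn't hit yet, stab at its right endpoint.
By right end: [2,3]  [1,4]  [3,6]  [4,7]  [8,11]  [11,13]  [11,16]  [13,19]
[2,3] uncovered → point at 3; [4,7] uncovered → point at 7; [8,11] uncovered → point at 11; [13,19] uncovered → point at 19.
Points: 3, 7, 11, 19 (4 total).

4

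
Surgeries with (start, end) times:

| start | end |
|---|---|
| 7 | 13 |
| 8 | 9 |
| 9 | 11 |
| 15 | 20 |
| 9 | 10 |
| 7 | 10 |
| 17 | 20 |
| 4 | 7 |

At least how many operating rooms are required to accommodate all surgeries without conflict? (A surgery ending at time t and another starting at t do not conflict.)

4

starts: [4, 7, 7, 8, 9, 9, 15, 17]
ends:   [7, 9, 10, 10, 11, 13, 20, 20]
s4→1 e7→0 s7→1 s7→2 s8→3 e9→2 s9→3 s9→4  — peak 4.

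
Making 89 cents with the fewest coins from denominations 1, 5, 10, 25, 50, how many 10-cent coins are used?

Greedy: take as many of the largest coin as possible, then repeat with the remainder.
89 − 1×50→39 − 1×25→14 − 1×10→4 − 4×1→0
Count of 10: 1

1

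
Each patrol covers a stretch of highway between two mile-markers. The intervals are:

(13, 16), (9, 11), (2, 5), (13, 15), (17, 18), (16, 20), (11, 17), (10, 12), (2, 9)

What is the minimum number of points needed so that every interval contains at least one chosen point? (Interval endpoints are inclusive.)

4

Sort by right endpoint; whenever an interval is uncovered, place a point at its right end.
By right end: [2,5]  [2,9]  [9,11]  [10,12]  [13,15]  [13,16]  [11,17]  [17,18]  [16,20]
[2,5] uncovered → point at 5; [9,11] uncovered → point at 11; [13,15] uncovered → point at 15; [17,18] uncovered → point at 18.
Points: 5, 11, 15, 18 (4 total).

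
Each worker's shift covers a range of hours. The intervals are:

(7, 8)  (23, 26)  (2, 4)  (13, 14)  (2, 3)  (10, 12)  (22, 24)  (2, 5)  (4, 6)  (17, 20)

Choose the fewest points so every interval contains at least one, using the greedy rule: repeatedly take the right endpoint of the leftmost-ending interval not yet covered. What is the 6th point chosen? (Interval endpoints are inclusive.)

20

Sorted: [2,3] [2,4] [2,5] [4,6] [7,8] [10,12] [13,14] [17,20] [22,24] [23,26]
{[2,3],[2,4],[2,5]} hit by 3; {[4,6]} hit by 6; {[7,8]} hit by 8; {[10,12]} hit by 12; {[13,14]} hit by 14; {[17,20]} hit by 20; {[22,24],[23,26]} hit by 24.
Points: 3, 6, 8, 12, 14, 20, 24 (7 total).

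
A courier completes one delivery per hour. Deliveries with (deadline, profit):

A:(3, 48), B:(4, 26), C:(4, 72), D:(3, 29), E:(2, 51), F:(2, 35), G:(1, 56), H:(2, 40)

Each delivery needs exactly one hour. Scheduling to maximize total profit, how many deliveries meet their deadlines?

Profit order: C=72 G=56 E=51 A=48 H=40 F=35 D=29 B=26
Assign: C→slot 4, G→slot 1, E→slot 2, A→slot 3, H skipped, F skipped, D skipped, B skipped.
Slots: [1:G] [2:E] [3:A] [4:C]
4 of 8 scheduled.

4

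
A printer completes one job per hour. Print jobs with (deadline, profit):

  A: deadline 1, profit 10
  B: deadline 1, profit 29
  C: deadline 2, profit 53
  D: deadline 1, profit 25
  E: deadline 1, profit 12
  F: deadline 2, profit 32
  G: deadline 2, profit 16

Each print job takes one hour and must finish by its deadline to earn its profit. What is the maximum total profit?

Sort by profit descending; place each in the latest free slot ≤ its deadline.
By profit: C(d2,53), F(d2,32), B(d1,29), D(d1,25), G(d2,16), E(d1,12), A(d1,10)
C→slot 2; F→slot 1; B skipped; D skipped; G skipped; E skipped; A skipped.
Profit = 32 + 53 = 85

85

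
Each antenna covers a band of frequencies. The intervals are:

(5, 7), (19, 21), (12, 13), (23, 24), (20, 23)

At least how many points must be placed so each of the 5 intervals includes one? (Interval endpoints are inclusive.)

Process intervals by earliest right end; each time one isn't hit yet, stab at its right endpoint.
Sorted: [5,7] [12,13] [19,21] [20,23] [23,24]
{[5,7]} hit by 7; {[12,13]} hit by 13; {[19,21],[20,23]} hit by 21; {[23,24]} hit by 24.
Points: 7, 13, 21, 24 (4 total).

4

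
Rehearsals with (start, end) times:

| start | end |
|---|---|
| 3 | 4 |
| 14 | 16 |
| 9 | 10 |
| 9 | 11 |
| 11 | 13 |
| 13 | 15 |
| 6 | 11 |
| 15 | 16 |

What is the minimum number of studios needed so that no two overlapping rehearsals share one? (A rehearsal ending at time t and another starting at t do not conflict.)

Events (time:±→running): 3:+→1 4:-→0 6:+→1 9:+→2 9:+→3 … peak 3.

3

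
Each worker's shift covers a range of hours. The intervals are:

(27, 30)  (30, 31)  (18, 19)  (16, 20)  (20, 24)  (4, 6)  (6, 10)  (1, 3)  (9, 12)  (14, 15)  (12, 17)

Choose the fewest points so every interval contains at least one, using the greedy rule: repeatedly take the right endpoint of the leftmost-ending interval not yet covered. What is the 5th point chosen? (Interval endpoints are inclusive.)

Process intervals by earliest right end; each time one isn't hit yet, stab at its right endpoint.
Sorted: [1,3] [4,6] [6,10] [9,12] [14,15] [12,17] [18,19] [16,20] [20,24] [27,30] [30,31]
{[1,3]} hit by 3; {[4,6],[6,10]} hit by 6; {[9,12]} hit by 12; {[14,15],[12,17]} hit by 15; {[18,19],[16,20]} hit by 19; {[20,24]} hit by 24; {[27,30],[30,31]} hit by 30.
Points: 3, 6, 12, 15, 19, 24, 30 (7 total).

19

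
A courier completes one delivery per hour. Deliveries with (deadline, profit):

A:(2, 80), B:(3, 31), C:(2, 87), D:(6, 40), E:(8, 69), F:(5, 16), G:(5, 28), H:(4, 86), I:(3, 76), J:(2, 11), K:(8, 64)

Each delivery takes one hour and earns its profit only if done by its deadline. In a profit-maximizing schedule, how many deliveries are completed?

Take jobs in profit order; each goes to the latest open slot no later than its deadline.
By profit: C(d2,87), H(d4,86), A(d2,80), I(d3,76), E(d8,69), K(d8,64), D(d6,40), B(d3,31), G(d5,28), F(d5,16), J(d2,11)
C→slot 2; H→slot 4; A→slot 1; I→slot 3; E→slot 8; K→slot 7; D→slot 6; B skipped; G→slot 5; F skipped; J skipped.
8 of 11 scheduled.

8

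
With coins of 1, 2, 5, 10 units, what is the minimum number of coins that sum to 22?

Use the largest denomination that fits, subtract, and repeat.
22 − 2×10→2 − 1×2→0
Total coins = 2 + 1 = 3

3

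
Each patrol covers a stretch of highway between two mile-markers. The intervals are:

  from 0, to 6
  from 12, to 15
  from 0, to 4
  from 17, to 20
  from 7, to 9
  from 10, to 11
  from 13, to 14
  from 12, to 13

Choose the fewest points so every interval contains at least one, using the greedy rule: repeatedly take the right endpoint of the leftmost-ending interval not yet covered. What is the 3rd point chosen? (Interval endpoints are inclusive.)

Process intervals by earliest right end; each time one isn't hit yet, stab at its right endpoint.
By right end: [0,4]  [0,6]  [7,9]  [10,11]  [12,13]  [13,14]  [12,15]  [17,20]
[0,4] uncovered → point at 4; [7,9] uncovered → point at 9; [10,11] uncovered → point at 11; [12,13] uncovered → point at 13; [17,20] uncovered → point at 20.
Points: 4, 9, 11, 13, 20 (5 total).

11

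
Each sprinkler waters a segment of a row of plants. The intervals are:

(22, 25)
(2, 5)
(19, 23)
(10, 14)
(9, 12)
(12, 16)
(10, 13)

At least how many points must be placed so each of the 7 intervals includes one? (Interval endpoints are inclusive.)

3

Process intervals by earliest right end; each time one isn't hit yet, stab at its right endpoint.
Sorted: [2,5] [9,12] [10,13] [10,14] [12,16] [19,23] [22,25]
{[2,5]} hit by 5; {[9,12],[10,13],[10,14],[12,16]} hit by 12; {[19,23],[22,25]} hit by 23.
Points: 5, 12, 23 (3 total).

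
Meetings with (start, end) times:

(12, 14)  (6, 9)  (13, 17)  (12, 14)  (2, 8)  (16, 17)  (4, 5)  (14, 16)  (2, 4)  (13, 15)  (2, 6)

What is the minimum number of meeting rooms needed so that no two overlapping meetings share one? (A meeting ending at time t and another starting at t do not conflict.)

starts: [2, 2, 2, 4, 6, 12, 12, 13, 13, 14, 16]
ends:   [4, 5, 6, 8, 9, 14, 14, 15, 16, 17, 17]
s2→1 s2→2 s2→3 e4→2 s4→3 e5→2 e6→1 s6→2 e8→1 e9→0 s12→1 s12→2 s13→3 s13→4  — peak 4.

4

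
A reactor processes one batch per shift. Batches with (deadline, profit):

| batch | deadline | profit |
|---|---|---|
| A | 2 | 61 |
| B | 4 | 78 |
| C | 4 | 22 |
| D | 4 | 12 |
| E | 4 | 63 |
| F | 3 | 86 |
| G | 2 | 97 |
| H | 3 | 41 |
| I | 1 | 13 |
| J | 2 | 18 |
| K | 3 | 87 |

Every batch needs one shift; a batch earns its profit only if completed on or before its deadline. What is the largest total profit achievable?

Sort by profit descending; place each in the latest free slot ≤ its deadline.
By profit: G(d2,97), K(d3,87), F(d3,86), B(d4,78), E(d4,63), A(d2,61), H(d3,41), C(d4,22), J(d2,18), I(d1,13), D(d4,12)
G→slot 2; K→slot 3; F→slot 1; B→slot 4; E skipped; A skipped; H skipped; C skipped; J skipped; I skipped; D skipped.
Profit = 86 + 97 + 87 + 78 = 348

348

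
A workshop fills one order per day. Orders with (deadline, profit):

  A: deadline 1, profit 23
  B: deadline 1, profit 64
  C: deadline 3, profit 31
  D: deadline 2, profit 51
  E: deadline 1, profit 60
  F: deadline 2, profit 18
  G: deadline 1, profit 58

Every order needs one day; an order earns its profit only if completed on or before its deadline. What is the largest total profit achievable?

146

By profit: B(d1,64), E(d1,60), G(d1,58), D(d2,51), C(d3,31), A(d1,23), F(d2,18)
B→slot 1; E skipped; G skipped; D→slot 2; C→slot 3; A skipped; F skipped.
Profit = 64 + 51 + 31 = 146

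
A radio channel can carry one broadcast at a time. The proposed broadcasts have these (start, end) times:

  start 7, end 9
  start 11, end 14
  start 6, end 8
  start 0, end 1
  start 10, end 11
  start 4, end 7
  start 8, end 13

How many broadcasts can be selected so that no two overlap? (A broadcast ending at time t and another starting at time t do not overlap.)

Greedy by earliest finish: after sorting by end time, pick each interval compatible with the last pick.
By end time: (0,1), (4,7), (6,8), (7,9), (10,11), (8,13), (11,14).
Pick (0,1); next start ≥ 1 → (4,7); next start ≥ 7 → (7,9); next start ≥ 9 → (10,11); next start ≥ 11 → (11,14).
Selected 5 broadcasts.

5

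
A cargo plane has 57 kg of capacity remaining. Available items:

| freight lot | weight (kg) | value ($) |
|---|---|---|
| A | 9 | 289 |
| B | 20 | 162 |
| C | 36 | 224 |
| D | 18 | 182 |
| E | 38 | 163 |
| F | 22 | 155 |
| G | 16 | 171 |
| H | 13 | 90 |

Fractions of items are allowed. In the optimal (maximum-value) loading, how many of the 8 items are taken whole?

3

Greedy by value/weight ratio, highest first.
Ratios (sorted): A 32.11, G 10.69, D 10.11, B 8.10, F 7.05, H 6.92, C 6.22, E 4.29
take A (9 @ 289); take G (16 @ 171); take D (18 @ 182); take 14/20 of B → 113.40. Capacity used 57/57.
3 item(s) taken whole; one partial (take 14/20 of B).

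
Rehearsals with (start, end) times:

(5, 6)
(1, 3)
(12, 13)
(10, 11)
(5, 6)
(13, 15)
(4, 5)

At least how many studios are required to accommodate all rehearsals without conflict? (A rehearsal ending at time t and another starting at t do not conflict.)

Count concurrent intervals with a sweep; the peak is the room count.
Events (time:±→running): 1:+→1 3:-→0 4:+→1 5:-→0 5:+→1 5:+→2 … peak 2.

2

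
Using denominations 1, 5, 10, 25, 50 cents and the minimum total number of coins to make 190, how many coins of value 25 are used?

1

190 = 3×50 + 1×25 + 1×10 + 1×5
Count of 25: 1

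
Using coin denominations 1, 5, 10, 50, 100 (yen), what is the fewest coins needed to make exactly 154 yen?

6

154 = 1×100 + 1×50 + 4×1
Total coins = 1 + 1 + 4 = 6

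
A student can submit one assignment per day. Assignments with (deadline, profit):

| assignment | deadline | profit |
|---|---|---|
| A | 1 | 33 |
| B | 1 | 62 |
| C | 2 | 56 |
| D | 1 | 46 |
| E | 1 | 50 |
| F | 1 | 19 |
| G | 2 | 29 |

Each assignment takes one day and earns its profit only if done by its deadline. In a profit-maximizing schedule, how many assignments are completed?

By profit: B(d1,62), C(d2,56), E(d1,50), D(d1,46), A(d1,33), G(d2,29), F(d1,19)
B→slot 1; C→slot 2; E skipped; D skipped; A skipped; G skipped; F skipped.
2 of 7 scheduled.

2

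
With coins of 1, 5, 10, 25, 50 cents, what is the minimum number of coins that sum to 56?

56 − 1×50→6 − 1×5→1 − 1×1→0
Total coins = 1 + 1 + 1 = 3

3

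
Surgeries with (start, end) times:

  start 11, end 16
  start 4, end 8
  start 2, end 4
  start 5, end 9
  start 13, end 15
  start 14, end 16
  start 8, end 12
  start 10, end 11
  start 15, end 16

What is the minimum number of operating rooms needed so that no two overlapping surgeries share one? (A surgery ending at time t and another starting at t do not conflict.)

3

The answer is the maximum number of intervals overlapping at any instant.
starts: [2, 4, 5, 8, 10, 11, 13, 14, 15]
ends:   [4, 8, 9, 11, 12, 15, 16, 16, 16]
s2→1 e4→0 s4→1 s5→2 e8→1 s8→2 e9→1 s10→2 e11→1 s11→2 e12→1 s13→2 s14→3  — peak 3.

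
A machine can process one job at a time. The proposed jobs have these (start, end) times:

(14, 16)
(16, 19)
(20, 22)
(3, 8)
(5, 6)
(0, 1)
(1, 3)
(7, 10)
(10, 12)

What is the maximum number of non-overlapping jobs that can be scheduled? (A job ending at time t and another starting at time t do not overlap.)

Order by finish time; keep every interval that doesn't clash with the previous kept one.
Sorted by end: (0,1)  (1,3)  (5,6)  (3,8)  (7,10)  (10,12)  (14,16)  (16,19)  (20,22)
take (0,1); take (1,3); take (5,6); take (7,10); take (10,12); take (14,16); take (16,19); take (20,22).
Selected 8 jobs.

8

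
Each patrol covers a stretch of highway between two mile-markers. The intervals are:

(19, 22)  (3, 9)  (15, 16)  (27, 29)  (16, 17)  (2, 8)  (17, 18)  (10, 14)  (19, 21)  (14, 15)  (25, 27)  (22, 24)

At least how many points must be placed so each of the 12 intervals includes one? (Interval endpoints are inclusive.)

7

Sort by right endpoint; whenever an interval is uncovered, place a point at its right end.
Sorted: [2,8] [3,9] [10,14] [14,15] [15,16] [16,17] [17,18] [19,21] [19,22] [22,24] [25,27] [27,29]
{[2,8],[3,9]} hit by 8; {[10,14],[14,15]} hit by 14; {[15,16],[16,17]} hit by 16; {[17,18]} hit by 18; {[19,21],[19,22]} hit by 21; {[22,24]} hit by 24; {[25,27],[27,29]} hit by 27.
Points: 8, 14, 16, 18, 21, 24, 27 (7 total).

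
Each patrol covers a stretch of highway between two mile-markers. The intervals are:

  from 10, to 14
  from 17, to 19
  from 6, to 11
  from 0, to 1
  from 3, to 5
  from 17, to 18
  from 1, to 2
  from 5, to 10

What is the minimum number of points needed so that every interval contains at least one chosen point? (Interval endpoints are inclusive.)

Sort by right endpoint; whenever an interval is uncovered, place a point at its right end.
By right end: [0,1]  [1,2]  [3,5]  [5,10]  [6,11]  [10,14]  [17,18]  [17,19]
[0,1] uncovered → point at 1; [3,5] uncovered → point at 5; [6,11] uncovered → point at 11; [17,18] uncovered → point at 18.
Points: 1, 5, 11, 18 (4 total).

4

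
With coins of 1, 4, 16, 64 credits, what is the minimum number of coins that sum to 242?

8

Greedy: take as many of the largest coin as possible, then repeat with the remainder.
242 = 3×64 + 3×16 + 2×1
Total coins = 3 + 3 + 2 = 8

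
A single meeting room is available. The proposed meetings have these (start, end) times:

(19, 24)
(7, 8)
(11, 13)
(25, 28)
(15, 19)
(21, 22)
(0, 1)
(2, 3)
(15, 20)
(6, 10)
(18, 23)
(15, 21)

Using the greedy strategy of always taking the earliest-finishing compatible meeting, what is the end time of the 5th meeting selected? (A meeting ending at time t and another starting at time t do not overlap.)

By end time: (0,1), (2,3), (7,8), (6,10), (11,13), (15,19), (15,20), (15,21), (21,22), (18,23), (19,24), (25,28).
Pick (0,1); next start ≥ 1 → (2,3); next start ≥ 3 → (7,8); next start ≥ 8 → (11,13); next start ≥ 13 → (15,19); next start ≥ 19 → (21,22); next start ≥ 22 → (25,28).
Selected: (0,1) (2,3) (7,8) (11,13) (15,19) (21,22) (25,28)

19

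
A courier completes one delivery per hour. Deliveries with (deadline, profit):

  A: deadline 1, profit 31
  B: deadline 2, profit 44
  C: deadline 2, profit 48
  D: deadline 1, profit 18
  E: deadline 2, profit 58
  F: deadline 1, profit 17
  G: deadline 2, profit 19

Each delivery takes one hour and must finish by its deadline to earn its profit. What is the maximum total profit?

Profit order: E=58 C=48 B=44 A=31 G=19 D=18 F=17
Assign: E→slot 2, C→slot 1, B skipped, A skipped, G skipped, D skipped, F skipped.
Slots: [1:C] [2:E]
Profit = 48 + 58 = 106

106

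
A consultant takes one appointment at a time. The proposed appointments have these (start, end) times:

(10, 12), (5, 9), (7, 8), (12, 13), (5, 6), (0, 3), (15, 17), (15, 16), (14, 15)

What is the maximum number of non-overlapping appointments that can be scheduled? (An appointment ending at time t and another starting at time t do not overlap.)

7

By end time: (0,3), (5,6), (7,8), (5,9), (10,12), (12,13), (14,15), (15,16), (15,17).
Pick (0,3); next start ≥ 3 → (5,6); next start ≥ 6 → (7,8); next start ≥ 8 → (10,12); next start ≥ 12 → (12,13); next start ≥ 13 → (14,15); next start ≥ 15 → (15,16).
Selected 7 appointments.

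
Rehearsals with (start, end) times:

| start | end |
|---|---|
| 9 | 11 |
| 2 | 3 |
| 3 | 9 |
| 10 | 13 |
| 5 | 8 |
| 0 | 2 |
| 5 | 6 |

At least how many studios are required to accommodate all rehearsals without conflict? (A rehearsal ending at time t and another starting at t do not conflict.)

Count concurrent intervals with a sweep; the peak is the room count.
starts: [0, 2, 3, 5, 5, 9, 10]
ends:   [2, 3, 6, 8, 9, 11, 13]
s0→1 e2→0 s2→1 e3→0 s3→1 s5→2 s5→3  — peak 3.

3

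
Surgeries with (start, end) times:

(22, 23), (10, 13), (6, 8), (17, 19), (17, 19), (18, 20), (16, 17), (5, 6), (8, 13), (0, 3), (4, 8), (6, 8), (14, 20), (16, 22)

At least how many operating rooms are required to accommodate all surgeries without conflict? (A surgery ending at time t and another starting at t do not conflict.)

starts: [0, 4, 5, 6, 6, 8, 10, 14, 16, 16, 17, 17, 18, 22]
ends:   [3, 6, 8, 8, 8, 13, 13, 17, 19, 19, 20, 20, 22, 23]
s0→1 e3→0 s4→1 s5→2 e6→1 s6→2 s6→3 e8→2 e8→1 e8→0 s8→1 s10→2 e13→1 e13→0 s14→1 s16→2 s16→3 e17→2 s17→3 s17→4 s18→5  — peak 5.

5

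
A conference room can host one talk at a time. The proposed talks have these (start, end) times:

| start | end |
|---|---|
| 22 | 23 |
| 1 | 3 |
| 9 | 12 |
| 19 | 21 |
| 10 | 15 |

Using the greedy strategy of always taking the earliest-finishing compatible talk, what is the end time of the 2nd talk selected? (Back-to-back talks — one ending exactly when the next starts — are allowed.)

Greedy by earliest finish: after sorting by end time, pick each interval compatible with the last pick.
Sorted by end: (1,3)  (9,12)  (10,15)  (19,21)  (22,23)
take (1,3); take (9,12); skip (10,15); take (19,21); take (22,23).
Selected: (1,3) (9,12) (19,21) (22,23)

12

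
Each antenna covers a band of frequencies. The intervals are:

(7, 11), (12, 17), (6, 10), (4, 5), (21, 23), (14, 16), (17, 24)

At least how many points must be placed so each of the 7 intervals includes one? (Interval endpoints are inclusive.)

4

Sort by right endpoint; whenever an interval is uncovered, place a point at its right end.
Sorted: [4,5] [6,10] [7,11] [14,16] [12,17] [21,23] [17,24]
{[4,5]} hit by 5; {[6,10],[7,11]} hit by 10; {[14,16],[12,17]} hit by 16; {[21,23],[17,24]} hit by 23.
Points: 5, 10, 16, 23 (4 total).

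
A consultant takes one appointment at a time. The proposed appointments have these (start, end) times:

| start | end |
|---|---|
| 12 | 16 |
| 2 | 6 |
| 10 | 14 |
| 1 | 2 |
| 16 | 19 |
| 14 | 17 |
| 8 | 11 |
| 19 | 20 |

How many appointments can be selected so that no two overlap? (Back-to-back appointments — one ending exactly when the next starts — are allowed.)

6

Greedy by earliest finish: after sorting by end time, pick each interval compatible with the last pick.
By end time: (1,2), (2,6), (8,11), (10,14), (12,16), (14,17), (16,19), (19,20).
Pick (1,2); next start ≥ 2 → (2,6); next start ≥ 6 → (8,11); next start ≥ 11 → (12,16); next start ≥ 16 → (16,19); next start ≥ 19 → (19,20).
Selected 6 appointments.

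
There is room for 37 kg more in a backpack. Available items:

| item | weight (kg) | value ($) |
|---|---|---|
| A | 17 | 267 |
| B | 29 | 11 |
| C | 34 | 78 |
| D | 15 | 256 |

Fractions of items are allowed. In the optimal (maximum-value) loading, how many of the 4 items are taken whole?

Greedy by value/weight ratio, highest first.
Ratios (sorted): D 17.07, A 15.71, C 2.29, B 0.38
take D (15 @ 256); take A (17 @ 267); take 5/34 of C → 11.47. Capacity used 37/37.
2 item(s) taken whole; one partial (take 5/34 of C).

2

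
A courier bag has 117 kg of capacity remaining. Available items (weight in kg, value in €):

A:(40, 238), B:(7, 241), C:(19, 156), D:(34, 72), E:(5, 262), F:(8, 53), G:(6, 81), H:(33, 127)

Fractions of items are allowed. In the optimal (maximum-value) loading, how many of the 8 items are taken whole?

Order: E (262/5=52.40) > B (241/7=34.43) > G (81/6=13.50) > C (156/19=8.21) > F (53/8=6.62) > A (238/40=5.95) > H (127/33=3.85) > D (72/34=2.12)
Fill: take E (5 @ 262) → take B (7 @ 241) → take G (6 @ 81) → take C (19 @ 156) → take F (8 @ 53) → take A (40 @ 238) → take 32/33 of H → 123.15; 117/117 used.
6 item(s) taken whole; one partial (take 32/33 of H).

6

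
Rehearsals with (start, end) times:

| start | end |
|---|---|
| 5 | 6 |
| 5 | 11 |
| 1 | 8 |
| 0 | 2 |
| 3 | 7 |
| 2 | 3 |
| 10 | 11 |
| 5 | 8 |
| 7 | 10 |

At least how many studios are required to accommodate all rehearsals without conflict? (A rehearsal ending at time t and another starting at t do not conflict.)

starts: [0, 1, 2, 3, 5, 5, 5, 7, 10]
ends:   [2, 3, 6, 7, 8, 8, 10, 11, 11]
s0→1 s1→2 e2→1 s2→2 e3→1 s3→2 s5→3 s5→4 s5→5  — peak 5.

5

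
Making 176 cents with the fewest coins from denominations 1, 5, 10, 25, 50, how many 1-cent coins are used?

176 − 3×50→26 − 1×25→1 − 1×1→0
Count of 1: 1

1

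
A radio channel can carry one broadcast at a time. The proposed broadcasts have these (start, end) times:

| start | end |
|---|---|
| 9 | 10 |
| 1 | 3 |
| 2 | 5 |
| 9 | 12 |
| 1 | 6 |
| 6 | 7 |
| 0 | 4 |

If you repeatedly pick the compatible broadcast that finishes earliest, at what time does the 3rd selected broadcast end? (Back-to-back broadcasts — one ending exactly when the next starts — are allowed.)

Order by finish time; keep every interval that doesn't clash with the previous kept one.
Sorted by end: (1,3)  (0,4)  (2,5)  (1,6)  (6,7)  (9,10)  (9,12)
take (1,3); skip (2,5); take (6,7); take (9,10); skip (9,12).
Selected: (1,3) (6,7) (9,10)

10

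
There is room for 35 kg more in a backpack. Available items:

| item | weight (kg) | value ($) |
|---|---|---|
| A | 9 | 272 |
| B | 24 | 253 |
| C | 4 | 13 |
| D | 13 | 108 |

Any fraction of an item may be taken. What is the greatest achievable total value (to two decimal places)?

541.62

Ratios (sorted): A 30.22, B 10.54, D 8.31, C 3.25
take A (9 @ 272); take B (24 @ 253); take 2/13 of D → 16.62. Capacity used 35/35.
Total value = 541.62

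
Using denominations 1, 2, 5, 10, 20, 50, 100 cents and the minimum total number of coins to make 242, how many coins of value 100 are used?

2

242 − 2×100→42 − 2×20→2 − 1×2→0
Count of 100: 2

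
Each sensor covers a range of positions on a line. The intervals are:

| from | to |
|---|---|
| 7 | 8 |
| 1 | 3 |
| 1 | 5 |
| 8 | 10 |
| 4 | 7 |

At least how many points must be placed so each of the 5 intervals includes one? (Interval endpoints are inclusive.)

By right end: [1,3]  [1,5]  [4,7]  [7,8]  [8,10]
[1,3] uncovered → point at 3; [4,7] uncovered → point at 7; [8,10] uncovered → point at 10.
Points: 3, 7, 10 (3 total).

3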